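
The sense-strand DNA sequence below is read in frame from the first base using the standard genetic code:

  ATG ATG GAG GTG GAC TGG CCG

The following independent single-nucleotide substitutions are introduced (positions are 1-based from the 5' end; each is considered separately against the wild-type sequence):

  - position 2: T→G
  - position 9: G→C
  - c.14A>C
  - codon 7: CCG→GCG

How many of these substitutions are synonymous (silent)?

Codon 1: ATG (Met) → AGG (Arg) — missense.
Codon 3: GAG (Glu) → GAC (Asp) — missense.
Codon 5: GAC (Asp) → GCC (Ala) — missense.
Codon 7: CCG (Pro) → GCG (Ala) — missense.
Synonymous: 0 of 4.

0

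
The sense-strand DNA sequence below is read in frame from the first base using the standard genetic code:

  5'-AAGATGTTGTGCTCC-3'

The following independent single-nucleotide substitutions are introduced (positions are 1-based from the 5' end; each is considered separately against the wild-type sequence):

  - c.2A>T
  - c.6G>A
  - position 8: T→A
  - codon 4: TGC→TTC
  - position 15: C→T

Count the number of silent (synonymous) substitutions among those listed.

1

Codon 1: AAG (Lys) → ATG (Met) — missense.
Codon 2: ATG (Met) → ATA (Ile) — missense.
Codon 3: TTG (Leu) → TAG (Stop) — nonsense.
Codon 4: TGC (Cys) → TTC (Phe) — missense.
Codon 5: TCC (Ser) → TCT (Ser) — synonymous.
Synonymous: 1 of 5.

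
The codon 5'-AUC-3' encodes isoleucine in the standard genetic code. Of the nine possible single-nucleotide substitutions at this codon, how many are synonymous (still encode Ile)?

Position 1: none → 0 synonymous.
Position 2: none → 0 synonymous.
Position 3: AUU, AUA → 2 synonymous.
Total: 0 + 0 + 2 = 2.

2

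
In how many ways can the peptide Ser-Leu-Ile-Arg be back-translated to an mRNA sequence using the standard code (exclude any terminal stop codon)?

648

Ser: 6 codons.
Leu: 6 codons.
Ile: 3 codons.
Arg: 6 codons.
6 × 6 × 3 × 6 = 648.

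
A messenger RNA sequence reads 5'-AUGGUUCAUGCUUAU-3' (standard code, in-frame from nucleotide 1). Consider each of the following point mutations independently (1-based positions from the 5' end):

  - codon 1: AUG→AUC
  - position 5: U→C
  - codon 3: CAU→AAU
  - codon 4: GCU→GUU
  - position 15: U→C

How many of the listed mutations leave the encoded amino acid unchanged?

Codon 1: AUG (Met) → AUC (Ile) — missense.
Codon 2: GUU (Val) → GCU (Ala) — missense.
Codon 3: CAU (His) → AAU (Asn) — missense.
Codon 4: GCU (Ala) → GUU (Val) — missense.
Codon 5: UAU (Tyr) → UAC (Tyr) — synonymous.
Synonymous: 1 of 5.

1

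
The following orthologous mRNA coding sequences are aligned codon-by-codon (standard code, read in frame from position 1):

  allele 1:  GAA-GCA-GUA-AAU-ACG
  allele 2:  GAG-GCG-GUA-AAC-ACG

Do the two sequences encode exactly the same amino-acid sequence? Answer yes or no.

Codon 1: GAA Glu / GAG Glu — synonymous.
Codon 2: GCA Ala / GCG Ala — synonymous.
Codon 3: GUA Val / GUA Val — identical.
Codon 4: AAU Asn / AAC Asn — synonymous.
Codon 5: ACG Thr / ACG Thr — identical.
Nonsynonymous differences: 0 → same protein.

yes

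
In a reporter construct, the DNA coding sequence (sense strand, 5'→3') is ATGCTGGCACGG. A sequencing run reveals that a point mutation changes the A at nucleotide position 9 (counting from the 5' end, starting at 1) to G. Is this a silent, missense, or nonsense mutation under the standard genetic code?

silent

Position 9 falls in codon 3: GCA → Ala.
After the substitution the codon is GCG → Ala.
Both encode Ala, so the change is synonymous.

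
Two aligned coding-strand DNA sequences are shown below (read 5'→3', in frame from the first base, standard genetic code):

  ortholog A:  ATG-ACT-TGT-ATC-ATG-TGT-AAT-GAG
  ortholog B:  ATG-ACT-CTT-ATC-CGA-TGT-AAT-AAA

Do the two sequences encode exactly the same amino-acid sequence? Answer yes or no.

no

Codon 1: ATG Met / ATG Met — identical.
Codon 2: ACT Thr / ACT Thr — identical.
Codon 3: TGT Cys / CTT Leu — nonsynonymous.
Codon 4: ATC Ile / ATC Ile — identical.
Codon 5: ATG Met / CGA Arg — nonsynonymous.
Codon 6: TGT Cys / TGT Cys — identical.
Codon 7: AAT Asn / AAT Asn — identical.
Codon 8: GAG Glu / AAA Lys — nonsynonymous.
Nonsynonymous differences: 3 → different protein.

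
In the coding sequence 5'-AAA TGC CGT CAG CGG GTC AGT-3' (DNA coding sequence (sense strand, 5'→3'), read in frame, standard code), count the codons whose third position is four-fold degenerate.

3

Codon 1 AAA (Lys): third position 2-fold.
Codon 2 TGC (Cys): third position 2-fold.
Codon 3 CGT (Arg): third position 4-fold.
Codon 4 CAG (Gln): third position 2-fold.
Codon 5 CGG (Arg): third position 4-fold.
Codon 6 GTC (Val): third position 4-fold.
Codon 7 AGT (Ser): third position 2-fold.
Four-fold degenerate third positions: 3.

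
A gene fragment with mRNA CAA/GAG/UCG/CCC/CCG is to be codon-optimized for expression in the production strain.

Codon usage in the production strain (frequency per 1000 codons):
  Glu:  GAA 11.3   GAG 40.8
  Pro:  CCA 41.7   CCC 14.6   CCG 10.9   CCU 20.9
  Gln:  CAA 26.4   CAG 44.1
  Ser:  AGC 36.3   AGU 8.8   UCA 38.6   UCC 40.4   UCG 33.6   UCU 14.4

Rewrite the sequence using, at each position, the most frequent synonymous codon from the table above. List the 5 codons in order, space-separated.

Codon 1 (Gln): best is CAG at 44.1.
Codon 2 (Glu): best is GAG at 40.8.
Codon 3 (Ser): best is UCC at 40.4.
Codon 4 (Pro): best is CCA at 41.7.
Codon 5 (Pro): best is CCA at 41.7.

CAG GAG UCC CCA CCA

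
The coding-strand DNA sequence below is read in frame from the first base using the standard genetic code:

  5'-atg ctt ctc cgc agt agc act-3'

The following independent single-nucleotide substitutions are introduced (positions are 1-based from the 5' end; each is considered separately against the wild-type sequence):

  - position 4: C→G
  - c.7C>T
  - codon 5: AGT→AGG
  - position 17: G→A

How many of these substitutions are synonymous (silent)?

0

Codon 2: CTT (Leu) → GTT (Val) — missense.
Codon 3: CTC (Leu) → TTC (Phe) — missense.
Codon 5: AGT (Ser) → AGG (Arg) — missense.
Codon 6: AGC (Ser) → AAC (Asn) — missense.
Synonymous: 0 of 4.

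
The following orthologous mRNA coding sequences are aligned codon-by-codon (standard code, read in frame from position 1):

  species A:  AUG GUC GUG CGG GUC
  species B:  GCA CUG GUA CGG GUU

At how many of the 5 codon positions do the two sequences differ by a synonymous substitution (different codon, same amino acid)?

2

Codon 1: AUG Met / GCA Ala — nonsynonymous.
Codon 2: GUC Val / CUG Leu — nonsynonymous.
Codon 3: GUG Val / GUA Val — synonymous.
Codon 4: CGG Arg / CGG Arg — identical.
Codon 5: GUC Val / GUU Val — synonymous.
Synonymous differences: 2.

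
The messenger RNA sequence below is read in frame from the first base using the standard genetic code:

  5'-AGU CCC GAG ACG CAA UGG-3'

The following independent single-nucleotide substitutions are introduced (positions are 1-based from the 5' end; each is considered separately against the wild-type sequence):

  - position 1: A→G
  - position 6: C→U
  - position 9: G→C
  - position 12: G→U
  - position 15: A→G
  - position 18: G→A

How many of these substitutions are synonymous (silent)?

Codon 1: AGU (Ser) → GGU (Gly) — missense.
Codon 2: CCC (Pro) → CCU (Pro) — synonymous.
Codon 3: GAG (Glu) → GAC (Asp) — missense.
Codon 4: ACG (Thr) → ACU (Thr) — synonymous.
Codon 5: CAA (Gln) → CAG (Gln) — synonymous.
Codon 6: UGG (Trp) → UGA (Stop) — nonsense.
Synonymous: 3 of 6.

3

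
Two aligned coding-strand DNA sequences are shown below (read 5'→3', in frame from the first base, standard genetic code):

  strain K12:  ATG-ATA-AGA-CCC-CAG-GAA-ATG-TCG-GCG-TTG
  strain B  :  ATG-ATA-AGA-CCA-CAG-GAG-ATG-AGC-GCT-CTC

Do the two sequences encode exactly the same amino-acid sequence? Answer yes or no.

yes

Codon 1: ATG Met / ATG Met — identical.
Codon 2: ATA Ile / ATA Ile — identical.
Codon 3: AGA Arg / AGA Arg — identical.
Codon 4: CCC Pro / CCA Pro — synonymous.
Codon 5: CAG Gln / CAG Gln — identical.
Codon 6: GAA Glu / GAG Glu — synonymous.
Codon 7: ATG Met / ATG Met — identical.
Codon 8: TCG Ser / AGC Ser — synonymous.
Codon 9: GCG Ala / GCT Ala — synonymous.
Codon 10: TTG Leu / CTC Leu — synonymous.
Nonsynonymous differences: 0 → same protein.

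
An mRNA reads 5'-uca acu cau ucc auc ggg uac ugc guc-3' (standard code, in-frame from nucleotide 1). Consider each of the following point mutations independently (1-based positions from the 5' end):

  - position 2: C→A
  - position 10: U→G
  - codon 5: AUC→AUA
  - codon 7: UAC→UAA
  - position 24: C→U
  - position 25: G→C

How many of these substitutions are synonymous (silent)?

2

Codon 1: UCA (Ser) → UAA (Stop) — nonsense.
Codon 4: UCC (Ser) → GCC (Ala) — missense.
Codon 5: AUC (Ile) → AUA (Ile) — synonymous.
Codon 7: UAC (Tyr) → UAA (Stop) — nonsense.
Codon 8: UGC (Cys) → UGU (Cys) — synonymous.
Codon 9: GUC (Val) → CUC (Leu) — missense.
Synonymous: 2 of 6.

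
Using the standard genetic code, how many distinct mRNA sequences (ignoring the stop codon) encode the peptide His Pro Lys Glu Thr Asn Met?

His: 2 codons.
Pro: 4 codons.
Lys: 2 codons.
Glu: 2 codons.
Thr: 4 codons.
Asn: 2 codons.
Met: 1 codon.
2 × 4 × 2 × 2 × 4 × 2 × 1 = 256.

256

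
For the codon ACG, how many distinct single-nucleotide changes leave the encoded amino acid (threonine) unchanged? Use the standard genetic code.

3

Position 1: none → 0 synonymous.
Position 2: none → 0 synonymous.
Position 3: ACT, ACC, ACA → 3 synonymous.
Total: 0 + 0 + 3 = 3.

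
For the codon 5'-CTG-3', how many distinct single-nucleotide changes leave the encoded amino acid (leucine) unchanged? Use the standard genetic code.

4

Position 1: TTG → 1 synonymous.
Position 2: none → 0 synonymous.
Position 3: CTT, CTC, CTA → 3 synonymous.
Total: 1 + 0 + 3 = 4.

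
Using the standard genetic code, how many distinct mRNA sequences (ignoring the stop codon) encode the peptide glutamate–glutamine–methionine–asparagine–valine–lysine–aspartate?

Glu: 2 codons.
Gln: 2 codons.
Met: 1 codon.
Asn: 2 codons.
Val: 4 codons.
Lys: 2 codons.
Asp: 2 codons.
2 × 2 × 1 × 2 × 4 × 2 × 2 = 128.

128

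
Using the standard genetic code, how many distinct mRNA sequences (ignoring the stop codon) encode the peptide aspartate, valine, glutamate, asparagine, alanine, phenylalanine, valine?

Asp: 2 codons.
Val: 4 codons.
Glu: 2 codons.
Asn: 2 codons.
Ala: 4 codons.
Phe: 2 codons.
Val: 4 codons.
2 × 4 × 2 × 2 × 4 × 2 × 4 = 1024.

1024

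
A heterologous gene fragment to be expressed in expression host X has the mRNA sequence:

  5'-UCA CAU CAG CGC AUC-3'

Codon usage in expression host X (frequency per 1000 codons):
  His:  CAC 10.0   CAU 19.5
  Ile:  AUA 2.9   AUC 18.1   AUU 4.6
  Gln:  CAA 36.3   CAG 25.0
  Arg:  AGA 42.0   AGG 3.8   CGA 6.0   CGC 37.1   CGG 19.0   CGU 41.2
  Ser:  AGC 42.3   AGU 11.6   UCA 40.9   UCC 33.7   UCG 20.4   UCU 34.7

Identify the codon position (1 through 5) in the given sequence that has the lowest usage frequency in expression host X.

5

Codon 1 UCA (Ser): 40.9 per 1000.
Codon 2 CAU (His): 19.5 per 1000.
Codon 3 CAG (Gln): 25.0 per 1000.
Codon 4 CGC (Arg): 37.1 per 1000.
Codon 5 AUC (Ile): 18.1 per 1000.
Lowest frequency is 18.1 at codon 5.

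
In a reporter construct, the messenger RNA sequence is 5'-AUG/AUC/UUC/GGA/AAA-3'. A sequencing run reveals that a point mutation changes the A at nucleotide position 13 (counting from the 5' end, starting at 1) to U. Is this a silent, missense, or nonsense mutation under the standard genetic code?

nonsense

Position 13 falls in codon 5: AAA → Lys.
After the substitution the codon is UAA → Stop.
The new codon is a stop codon, so this is a nonsense mutation.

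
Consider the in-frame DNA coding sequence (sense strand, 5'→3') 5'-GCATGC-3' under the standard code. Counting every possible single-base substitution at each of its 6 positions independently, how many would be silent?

4

Codon 1 (GCA, Ala): 3 synonymous substitutions.
Codon 2 (TGC, Cys): 1 synonymous substitution.
Total: 3 + 1 = 4.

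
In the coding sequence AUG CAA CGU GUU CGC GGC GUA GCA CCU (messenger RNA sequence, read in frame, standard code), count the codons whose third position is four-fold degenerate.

Codon 1 AUG (Met): third position 1-fold.
Codon 2 CAA (Gln): third position 2-fold.
Codon 3 CGU (Arg): third position 4-fold.
Codon 4 GUU (Val): third position 4-fold.
Codon 5 CGC (Arg): third position 4-fold.
Codon 6 GGC (Gly): third position 4-fold.
Codon 7 GUA (Val): third position 4-fold.
Codon 8 GCA (Ala): third position 4-fold.
Codon 9 CCU (Pro): third position 4-fold.
Four-fold degenerate third positions: 7.

7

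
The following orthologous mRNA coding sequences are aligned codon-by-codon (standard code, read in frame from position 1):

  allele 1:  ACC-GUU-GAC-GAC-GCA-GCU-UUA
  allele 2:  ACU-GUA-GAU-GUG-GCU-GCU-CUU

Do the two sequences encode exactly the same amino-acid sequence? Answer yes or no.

Codon 1: ACC Thr / ACU Thr — synonymous.
Codon 2: GUU Val / GUA Val — synonymous.
Codon 3: GAC Asp / GAU Asp — synonymous.
Codon 4: GAC Asp / GUG Val — nonsynonymous.
Codon 5: GCA Ala / GCU Ala — synonymous.
Codon 6: GCU Ala / GCU Ala — identical.
Codon 7: UUA Leu / CUU Leu — synonymous.
Nonsynonymous differences: 1 → different protein.

no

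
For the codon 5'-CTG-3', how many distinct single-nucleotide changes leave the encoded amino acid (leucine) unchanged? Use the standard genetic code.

Position 1: TTG → 1 synonymous.
Position 2: none → 0 synonymous.
Position 3: CTT, CTC, CTA → 3 synonymous.
Total: 1 + 0 + 3 = 4.

4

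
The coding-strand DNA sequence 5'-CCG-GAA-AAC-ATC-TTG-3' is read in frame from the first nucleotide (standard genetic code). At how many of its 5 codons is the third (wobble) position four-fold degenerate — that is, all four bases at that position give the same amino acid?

Codon 1 CCG (Pro): third position 4-fold.
Codon 2 GAA (Glu): third position 2-fold.
Codon 3 AAC (Asn): third position 2-fold.
Codon 4 ATC (Ile): third position 3-fold.
Codon 5 TTG (Leu): third position 2-fold.
Four-fold degenerate third positions: 1.

1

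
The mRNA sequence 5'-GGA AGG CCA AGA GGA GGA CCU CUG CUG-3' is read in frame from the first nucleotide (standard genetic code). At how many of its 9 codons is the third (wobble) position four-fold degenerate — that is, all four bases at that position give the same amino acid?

7

Codon 1 GGA (Gly): third position 4-fold.
Codon 2 AGG (Arg): third position 2-fold.
Codon 3 CCA (Pro): third position 4-fold.
Codon 4 AGA (Arg): third position 2-fold.
Codon 5 GGA (Gly): third position 4-fold.
Codon 6 GGA (Gly): third position 4-fold.
Codon 7 CCU (Pro): third position 4-fold.
Codon 8 CUG (Leu): third position 4-fold.
Codon 9 CUG (Leu): third position 4-fold.
Four-fold degenerate third positions: 7.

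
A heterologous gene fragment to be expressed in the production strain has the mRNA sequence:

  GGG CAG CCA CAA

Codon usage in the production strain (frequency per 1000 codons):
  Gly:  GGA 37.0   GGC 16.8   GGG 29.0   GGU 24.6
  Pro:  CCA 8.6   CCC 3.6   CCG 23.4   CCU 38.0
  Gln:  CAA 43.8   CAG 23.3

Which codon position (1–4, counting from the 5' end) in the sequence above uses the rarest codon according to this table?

Codon 1 GGG (Gly): 29.0 per 1000.
Codon 2 CAG (Gln): 23.3 per 1000.
Codon 3 CCA (Pro): 8.6 per 1000.
Codon 4 CAA (Gln): 43.8 per 1000.
Lowest frequency is 8.6 at codon 3.

3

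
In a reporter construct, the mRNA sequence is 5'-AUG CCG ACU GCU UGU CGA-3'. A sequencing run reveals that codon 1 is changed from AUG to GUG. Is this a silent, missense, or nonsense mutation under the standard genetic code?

missense

Position 1 falls in codon 1: AUG → Met.
After the substitution the codon is GUG → Val.
Met ≠ Val, so this is a missense mutation.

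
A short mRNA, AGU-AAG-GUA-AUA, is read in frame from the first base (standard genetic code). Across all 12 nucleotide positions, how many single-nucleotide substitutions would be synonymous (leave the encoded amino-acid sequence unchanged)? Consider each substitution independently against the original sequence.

7

Codon 1 (AGU, Ser): 1 synonymous substitution.
Codon 2 (AAG, Lys): 1 synonymous substitution.
Codon 3 (GUA, Val): 3 synonymous substitutions.
Codon 4 (AUA, Ile): 2 synonymous substitutions.
Total: 1 + 1 + 3 + 2 = 7.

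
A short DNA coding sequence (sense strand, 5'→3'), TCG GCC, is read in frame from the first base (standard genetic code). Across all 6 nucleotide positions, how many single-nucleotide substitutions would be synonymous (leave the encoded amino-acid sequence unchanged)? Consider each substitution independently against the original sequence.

6

Codon 1 (TCG, Ser): 3 synonymous substitutions.
Codon 2 (GCC, Ala): 3 synonymous substitutions.
Total: 3 + 3 = 6.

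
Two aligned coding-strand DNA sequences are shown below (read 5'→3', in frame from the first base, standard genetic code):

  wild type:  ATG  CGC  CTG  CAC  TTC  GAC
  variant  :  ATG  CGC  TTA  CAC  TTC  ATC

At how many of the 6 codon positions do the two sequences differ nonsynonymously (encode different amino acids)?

1

Codon 1: ATG Met / ATG Met — identical.
Codon 2: CGC Arg / CGC Arg — identical.
Codon 3: CTG Leu / TTA Leu — synonymous.
Codon 4: CAC His / CAC His — identical.
Codon 5: TTC Phe / TTC Phe — identical.
Codon 6: GAC Asp / ATC Ile — nonsynonymous.
Nonsynonymous differences: 1.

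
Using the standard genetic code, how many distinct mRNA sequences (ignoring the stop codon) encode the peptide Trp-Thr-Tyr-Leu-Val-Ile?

576

Trp: 1 codon.
Thr: 4 codons.
Tyr: 2 codons.
Leu: 6 codons.
Val: 4 codons.
Ile: 3 codons.
1 × 4 × 2 × 6 × 4 × 3 = 576.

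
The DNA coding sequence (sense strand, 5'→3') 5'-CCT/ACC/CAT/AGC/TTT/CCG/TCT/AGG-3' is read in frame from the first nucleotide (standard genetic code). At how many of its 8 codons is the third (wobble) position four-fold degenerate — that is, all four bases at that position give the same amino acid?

Codon 1 CCT (Pro): third position 4-fold.
Codon 2 ACC (Thr): third position 4-fold.
Codon 3 CAT (His): third position 2-fold.
Codon 4 AGC (Ser): third position 2-fold.
Codon 5 TTT (Phe): third position 2-fold.
Codon 6 CCG (Pro): third position 4-fold.
Codon 7 TCT (Ser): third position 4-fold.
Codon 8 AGG (Arg): third position 2-fold.
Four-fold degenerate third positions: 4.

4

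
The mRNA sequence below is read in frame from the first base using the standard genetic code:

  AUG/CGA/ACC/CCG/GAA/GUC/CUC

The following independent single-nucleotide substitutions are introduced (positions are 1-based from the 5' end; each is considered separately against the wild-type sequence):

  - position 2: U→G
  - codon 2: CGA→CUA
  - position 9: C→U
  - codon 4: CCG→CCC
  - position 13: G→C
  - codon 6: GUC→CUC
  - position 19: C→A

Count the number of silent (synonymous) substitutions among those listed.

Codon 1: AUG (Met) → AGG (Arg) — missense.
Codon 2: CGA (Arg) → CUA (Leu) — missense.
Codon 3: ACC (Thr) → ACU (Thr) — synonymous.
Codon 4: CCG (Pro) → CCC (Pro) — synonymous.
Codon 5: GAA (Glu) → CAA (Gln) — missense.
Codon 6: GUC (Val) → CUC (Leu) — missense.
Codon 7: CUC (Leu) → AUC (Ile) — missense.
Synonymous: 2 of 7.

2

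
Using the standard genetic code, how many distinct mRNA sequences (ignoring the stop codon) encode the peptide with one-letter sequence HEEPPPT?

2048

His: 2 codons.
Glu: 2 codons.
Glu: 2 codons.
Pro: 4 codons.
Pro: 4 codons.
Pro: 4 codons.
Thr: 4 codons.
2 × 2 × 2 × 4 × 4 × 4 × 4 = 2048.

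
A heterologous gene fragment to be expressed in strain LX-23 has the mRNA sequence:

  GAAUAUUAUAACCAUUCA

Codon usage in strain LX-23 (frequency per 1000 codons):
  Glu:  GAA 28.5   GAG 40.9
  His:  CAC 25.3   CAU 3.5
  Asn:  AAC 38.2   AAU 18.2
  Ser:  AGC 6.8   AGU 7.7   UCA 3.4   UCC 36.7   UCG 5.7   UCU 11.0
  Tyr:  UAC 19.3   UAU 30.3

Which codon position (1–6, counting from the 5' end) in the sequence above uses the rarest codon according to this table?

6

Codon 1 GAA (Glu): 28.5 per 1000.
Codon 2 UAU (Tyr): 30.3 per 1000.
Codon 3 UAU (Tyr): 30.3 per 1000.
Codon 4 AAC (Asn): 38.2 per 1000.
Codon 5 CAU (His): 3.5 per 1000.
Codon 6 UCA (Ser): 3.4 per 1000.
Lowest frequency is 3.4 at codon 6.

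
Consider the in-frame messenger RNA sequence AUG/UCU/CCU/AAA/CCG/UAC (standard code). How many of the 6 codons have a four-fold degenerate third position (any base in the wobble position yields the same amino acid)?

Codon 1 AUG (Met): third position 1-fold.
Codon 2 UCU (Ser): third position 4-fold.
Codon 3 CCU (Pro): third position 4-fold.
Codon 4 AAA (Lys): third position 2-fold.
Codon 5 CCG (Pro): third position 4-fold.
Codon 6 UAC (Tyr): third position 2-fold.
Four-fold degenerate third positions: 3.

3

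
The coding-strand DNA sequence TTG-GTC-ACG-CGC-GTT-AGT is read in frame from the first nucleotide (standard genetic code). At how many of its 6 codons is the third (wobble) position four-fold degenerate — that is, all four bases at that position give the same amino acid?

Codon 1 TTG (Leu): third position 2-fold.
Codon 2 GTC (Val): third position 4-fold.
Codon 3 ACG (Thr): third position 4-fold.
Codon 4 CGC (Arg): third position 4-fold.
Codon 5 GTT (Val): third position 4-fold.
Codon 6 AGT (Ser): third position 2-fold.
Four-fold degenerate third positions: 4.

4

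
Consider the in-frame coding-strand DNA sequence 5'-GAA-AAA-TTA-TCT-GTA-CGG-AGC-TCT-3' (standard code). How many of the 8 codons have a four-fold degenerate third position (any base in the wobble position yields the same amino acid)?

Codon 1 GAA (Glu): third position 2-fold.
Codon 2 AAA (Lys): third position 2-fold.
Codon 3 TTA (Leu): third position 2-fold.
Codon 4 TCT (Ser): third position 4-fold.
Codon 5 GTA (Val): third position 4-fold.
Codon 6 CGG (Arg): third position 4-fold.
Codon 7 AGC (Ser): third position 2-fold.
Codon 8 TCT (Ser): third position 4-fold.
Four-fold degenerate third positions: 4.

4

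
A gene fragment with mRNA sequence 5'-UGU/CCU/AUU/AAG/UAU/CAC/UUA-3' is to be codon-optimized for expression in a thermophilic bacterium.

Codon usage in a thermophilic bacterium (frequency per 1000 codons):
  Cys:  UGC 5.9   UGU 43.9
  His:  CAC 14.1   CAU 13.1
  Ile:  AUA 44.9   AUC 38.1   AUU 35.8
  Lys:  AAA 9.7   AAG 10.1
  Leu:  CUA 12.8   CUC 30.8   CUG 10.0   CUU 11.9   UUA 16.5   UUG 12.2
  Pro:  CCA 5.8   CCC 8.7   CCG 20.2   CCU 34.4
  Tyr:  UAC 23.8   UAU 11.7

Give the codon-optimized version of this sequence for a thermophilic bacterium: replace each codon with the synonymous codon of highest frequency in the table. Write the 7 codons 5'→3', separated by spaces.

UGU CCU AUA AAG UAC CAC CUC

Codon 1 (Cys): best is UGU at 43.9.
Codon 2 (Pro): best is CCU at 34.4.
Codon 3 (Ile): best is AUA at 44.9.
Codon 4 (Lys): best is AAG at 10.1.
Codon 5 (Tyr): best is UAC at 23.8.
Codon 6 (His): best is CAC at 14.1.
Codon 7 (Leu): best is CUC at 30.8.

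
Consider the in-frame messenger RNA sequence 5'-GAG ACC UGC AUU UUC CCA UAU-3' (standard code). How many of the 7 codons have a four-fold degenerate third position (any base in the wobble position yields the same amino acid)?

Codon 1 GAG (Glu): third position 2-fold.
Codon 2 ACC (Thr): third position 4-fold.
Codon 3 UGC (Cys): third position 2-fold.
Codon 4 AUU (Ile): third position 3-fold.
Codon 5 UUC (Phe): third position 2-fold.
Codon 6 CCA (Pro): third position 4-fold.
Codon 7 UAU (Tyr): third position 2-fold.
Four-fold degenerate third positions: 2.

2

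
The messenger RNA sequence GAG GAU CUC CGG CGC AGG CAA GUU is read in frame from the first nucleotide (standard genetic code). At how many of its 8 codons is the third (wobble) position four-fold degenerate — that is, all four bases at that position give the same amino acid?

4

Codon 1 GAG (Glu): third position 2-fold.
Codon 2 GAU (Asp): third position 2-fold.
Codon 3 CUC (Leu): third position 4-fold.
Codon 4 CGG (Arg): third position 4-fold.
Codon 5 CGC (Arg): third position 4-fold.
Codon 6 AGG (Arg): third position 2-fold.
Codon 7 CAA (Gln): third position 2-fold.
Codon 8 GUU (Val): third position 4-fold.
Four-fold degenerate third positions: 4.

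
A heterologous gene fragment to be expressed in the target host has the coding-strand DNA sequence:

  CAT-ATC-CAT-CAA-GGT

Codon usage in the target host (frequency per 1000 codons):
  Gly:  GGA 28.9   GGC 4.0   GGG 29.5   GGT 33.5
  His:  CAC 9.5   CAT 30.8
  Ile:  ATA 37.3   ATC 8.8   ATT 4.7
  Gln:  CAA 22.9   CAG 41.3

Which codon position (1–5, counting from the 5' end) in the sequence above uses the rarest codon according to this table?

2

Codon 1 CAT (His): 30.8 per 1000.
Codon 2 ATC (Ile): 8.8 per 1000.
Codon 3 CAT (His): 30.8 per 1000.
Codon 4 CAA (Gln): 22.9 per 1000.
Codon 5 GGT (Gly): 33.5 per 1000.
Lowest frequency is 8.8 at codon 2.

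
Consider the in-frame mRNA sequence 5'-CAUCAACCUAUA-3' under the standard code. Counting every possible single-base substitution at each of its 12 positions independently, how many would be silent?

Codon 1 (CAU, His): 1 synonymous substitution.
Codon 2 (CAA, Gln): 1 synonymous substitution.
Codon 3 (CCU, Pro): 3 synonymous substitutions.
Codon 4 (AUA, Ile): 2 synonymous substitutions.
Total: 1 + 1 + 3 + 2 = 7.

7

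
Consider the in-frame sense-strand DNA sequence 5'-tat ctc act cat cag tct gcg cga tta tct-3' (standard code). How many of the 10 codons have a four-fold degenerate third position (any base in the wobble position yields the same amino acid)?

6

Codon 1 TAT (Tyr): third position 2-fold.
Codon 2 CTC (Leu): third position 4-fold.
Codon 3 ACT (Thr): third position 4-fold.
Codon 4 CAT (His): third position 2-fold.
Codon 5 CAG (Gln): third position 2-fold.
Codon 6 TCT (Ser): third position 4-fold.
Codon 7 GCG (Ala): third position 4-fold.
Codon 8 CGA (Arg): third position 4-fold.
Codon 9 TTA (Leu): third position 2-fold.
Codon 10 TCT (Ser): third position 4-fold.
Four-fold degenerate third positions: 6.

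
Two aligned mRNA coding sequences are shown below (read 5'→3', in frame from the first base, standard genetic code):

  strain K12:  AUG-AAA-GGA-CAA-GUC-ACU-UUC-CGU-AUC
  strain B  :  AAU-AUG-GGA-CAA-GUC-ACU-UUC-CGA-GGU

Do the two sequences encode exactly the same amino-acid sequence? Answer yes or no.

Codon 1: AUG Met / AAU Asn — nonsynonymous.
Codon 2: AAA Lys / AUG Met — nonsynonymous.
Codon 3: GGA Gly / GGA Gly — identical.
Codon 4: CAA Gln / CAA Gln — identical.
Codon 5: GUC Val / GUC Val — identical.
Codon 6: ACU Thr / ACU Thr — identical.
Codon 7: UUC Phe / UUC Phe — identical.
Codon 8: CGU Arg / CGA Arg — synonymous.
Codon 9: AUC Ile / GGU Gly — nonsynonymous.
Nonsynonymous differences: 3 → different protein.

no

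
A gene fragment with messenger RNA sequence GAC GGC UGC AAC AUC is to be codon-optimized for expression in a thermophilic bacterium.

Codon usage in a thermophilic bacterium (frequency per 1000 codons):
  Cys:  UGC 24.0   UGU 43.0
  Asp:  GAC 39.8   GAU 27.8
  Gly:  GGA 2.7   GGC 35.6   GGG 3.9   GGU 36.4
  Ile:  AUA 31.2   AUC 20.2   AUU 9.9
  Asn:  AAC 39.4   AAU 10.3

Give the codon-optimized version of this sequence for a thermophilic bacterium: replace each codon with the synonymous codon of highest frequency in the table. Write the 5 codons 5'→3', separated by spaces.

Codon 1 (Asp): best is GAC at 39.8.
Codon 2 (Gly): best is GGU at 36.4.
Codon 3 (Cys): best is UGU at 43.0.
Codon 4 (Asn): best is AAC at 39.4.
Codon 5 (Ile): best is AUA at 31.2.

GAC GGU UGU AAC AUA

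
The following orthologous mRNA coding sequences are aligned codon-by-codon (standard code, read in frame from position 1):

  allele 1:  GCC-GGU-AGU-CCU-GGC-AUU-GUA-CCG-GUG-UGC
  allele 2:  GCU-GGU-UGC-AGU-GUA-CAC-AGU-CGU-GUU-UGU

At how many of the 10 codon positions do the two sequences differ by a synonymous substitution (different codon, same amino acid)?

3

Codon 1: GCC Ala / GCU Ala — synonymous.
Codon 2: GGU Gly / GGU Gly — identical.
Codon 3: AGU Ser / UGC Cys — nonsynonymous.
Codon 4: CCU Pro / AGU Ser — nonsynonymous.
Codon 5: GGC Gly / GUA Val — nonsynonymous.
Codon 6: AUU Ile / CAC His — nonsynonymous.
Codon 7: GUA Val / AGU Ser — nonsynonymous.
Codon 8: CCG Pro / CGU Arg — nonsynonymous.
Codon 9: GUG Val / GUU Val — synonymous.
Codon 10: UGC Cys / UGU Cys — synonymous.
Synonymous differences: 3.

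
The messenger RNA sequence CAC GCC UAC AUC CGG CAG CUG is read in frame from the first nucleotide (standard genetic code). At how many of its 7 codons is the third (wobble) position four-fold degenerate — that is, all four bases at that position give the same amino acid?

Codon 1 CAC (His): third position 2-fold.
Codon 2 GCC (Ala): third position 4-fold.
Codon 3 UAC (Tyr): third position 2-fold.
Codon 4 AUC (Ile): third position 3-fold.
Codon 5 CGG (Arg): third position 4-fold.
Codon 6 CAG (Gln): third position 2-fold.
Codon 7 CUG (Leu): third position 4-fold.
Four-fold degenerate third positions: 3.

3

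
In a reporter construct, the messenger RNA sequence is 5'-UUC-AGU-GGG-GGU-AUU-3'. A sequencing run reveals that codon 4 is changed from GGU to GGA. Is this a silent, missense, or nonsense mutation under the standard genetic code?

Position 12 falls in codon 4: GGU → Gly.
After the substitution the codon is GGA → Gly.
Both encode Gly, so the change is synonymous.

silent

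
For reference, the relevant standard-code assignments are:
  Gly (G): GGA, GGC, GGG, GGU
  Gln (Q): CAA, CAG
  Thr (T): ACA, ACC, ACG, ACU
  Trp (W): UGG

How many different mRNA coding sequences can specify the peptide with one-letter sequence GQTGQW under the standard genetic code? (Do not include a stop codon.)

256

Gly: 4 codons.
Gln: 2 codons.
Thr: 4 codons.
Gly: 4 codons.
Gln: 2 codons.
Trp: 1 codon.
4 × 2 × 4 × 4 × 2 × 1 = 256.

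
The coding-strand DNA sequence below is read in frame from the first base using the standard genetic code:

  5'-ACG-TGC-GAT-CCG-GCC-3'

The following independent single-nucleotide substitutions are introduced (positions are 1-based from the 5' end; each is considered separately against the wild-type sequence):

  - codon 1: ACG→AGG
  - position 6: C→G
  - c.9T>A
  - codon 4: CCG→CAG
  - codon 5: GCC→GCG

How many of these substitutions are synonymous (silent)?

Codon 1: ACG (Thr) → AGG (Arg) — missense.
Codon 2: TGC (Cys) → TGG (Trp) — missense.
Codon 3: GAT (Asp) → GAA (Glu) — missense.
Codon 4: CCG (Pro) → CAG (Gln) — missense.
Codon 5: GCC (Ala) → GCG (Ala) — synonymous.
Synonymous: 1 of 5.

1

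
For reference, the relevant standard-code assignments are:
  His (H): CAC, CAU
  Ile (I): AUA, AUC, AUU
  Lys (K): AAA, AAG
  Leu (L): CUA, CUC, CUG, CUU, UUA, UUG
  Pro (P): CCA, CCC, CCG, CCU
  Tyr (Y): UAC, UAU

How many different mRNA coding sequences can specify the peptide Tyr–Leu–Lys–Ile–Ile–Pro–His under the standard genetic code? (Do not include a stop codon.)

Tyr: 2 codons.
Leu: 6 codons.
Lys: 2 codons.
Ile: 3 codons.
Ile: 3 codons.
Pro: 4 codons.
His: 2 codons.
2 × 6 × 2 × 3 × 3 × 4 × 2 = 1728.

1728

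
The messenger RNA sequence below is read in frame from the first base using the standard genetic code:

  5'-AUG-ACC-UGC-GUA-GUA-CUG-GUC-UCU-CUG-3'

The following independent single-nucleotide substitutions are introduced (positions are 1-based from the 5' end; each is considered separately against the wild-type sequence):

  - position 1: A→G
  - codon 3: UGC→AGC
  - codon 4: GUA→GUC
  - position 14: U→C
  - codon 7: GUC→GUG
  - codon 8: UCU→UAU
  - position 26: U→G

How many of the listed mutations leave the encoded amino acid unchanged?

2

Codon 1: AUG (Met) → GUG (Val) — missense.
Codon 3: UGC (Cys) → AGC (Ser) — missense.
Codon 4: GUA (Val) → GUC (Val) — synonymous.
Codon 5: GUA (Val) → GCA (Ala) — missense.
Codon 7: GUC (Val) → GUG (Val) — synonymous.
Codon 8: UCU (Ser) → UAU (Tyr) — missense.
Codon 9: CUG (Leu) → CGG (Arg) — missense.
Synonymous: 2 of 7.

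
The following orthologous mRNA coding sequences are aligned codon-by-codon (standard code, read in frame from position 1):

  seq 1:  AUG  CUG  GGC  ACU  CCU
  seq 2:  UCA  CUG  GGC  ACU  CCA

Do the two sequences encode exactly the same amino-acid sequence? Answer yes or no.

Codon 1: AUG Met / UCA Ser — nonsynonymous.
Codon 2: CUG Leu / CUG Leu — identical.
Codon 3: GGC Gly / GGC Gly — identical.
Codon 4: ACU Thr / ACU Thr — identical.
Codon 5: CCU Pro / CCA Pro — synonymous.
Nonsynonymous differences: 1 → different protein.

no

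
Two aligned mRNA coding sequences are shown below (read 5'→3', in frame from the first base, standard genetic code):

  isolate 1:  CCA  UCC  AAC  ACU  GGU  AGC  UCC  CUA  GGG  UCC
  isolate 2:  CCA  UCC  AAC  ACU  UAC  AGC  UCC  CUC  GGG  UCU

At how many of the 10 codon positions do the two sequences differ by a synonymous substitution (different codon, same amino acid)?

2

Codon 1: CCA Pro / CCA Pro — identical.
Codon 2: UCC Ser / UCC Ser — identical.
Codon 3: AAC Asn / AAC Asn — identical.
Codon 4: ACU Thr / ACU Thr — identical.
Codon 5: GGU Gly / UAC Tyr — nonsynonymous.
Codon 6: AGC Ser / AGC Ser — identical.
Codon 7: UCC Ser / UCC Ser — identical.
Codon 8: CUA Leu / CUC Leu — synonymous.
Codon 9: GGG Gly / GGG Gly — identical.
Codon 10: UCC Ser / UCU Ser — synonymous.
Synonymous differences: 2.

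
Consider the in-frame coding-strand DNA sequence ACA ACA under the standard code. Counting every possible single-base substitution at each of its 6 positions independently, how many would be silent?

Codon 1 (ACA, Thr): 3 synonymous substitutions.
Codon 2 (ACA, Thr): 3 synonymous substitutions.
Total: 3 + 3 = 6.

6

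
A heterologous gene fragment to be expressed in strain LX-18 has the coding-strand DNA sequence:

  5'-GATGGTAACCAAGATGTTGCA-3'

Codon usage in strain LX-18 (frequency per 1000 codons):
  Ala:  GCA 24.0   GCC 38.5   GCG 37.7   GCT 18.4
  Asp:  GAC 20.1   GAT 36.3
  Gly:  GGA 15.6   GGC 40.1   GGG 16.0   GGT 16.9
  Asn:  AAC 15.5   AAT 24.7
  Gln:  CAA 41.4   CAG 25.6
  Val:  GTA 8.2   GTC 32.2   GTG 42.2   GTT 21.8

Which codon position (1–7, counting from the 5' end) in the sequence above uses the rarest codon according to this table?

Codon 1 GAT (Asp): 36.3 per 1000.
Codon 2 GGT (Gly): 16.9 per 1000.
Codon 3 AAC (Asn): 15.5 per 1000.
Codon 4 CAA (Gln): 41.4 per 1000.
Codon 5 GAT (Asp): 36.3 per 1000.
Codon 6 GTT (Val): 21.8 per 1000.
Codon 7 GCA (Ala): 24.0 per 1000.
Lowest frequency is 15.5 at codon 3.

3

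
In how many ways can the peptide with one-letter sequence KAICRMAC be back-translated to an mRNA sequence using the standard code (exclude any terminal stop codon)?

2304

Lys: 2 codons.
Ala: 4 codons.
Ile: 3 codons.
Cys: 2 codons.
Arg: 6 codons.
Met: 1 codon.
Ala: 4 codons.
Cys: 2 codons.
2 × 4 × 3 × 2 × 6 × 1 × 4 × 2 = 2304.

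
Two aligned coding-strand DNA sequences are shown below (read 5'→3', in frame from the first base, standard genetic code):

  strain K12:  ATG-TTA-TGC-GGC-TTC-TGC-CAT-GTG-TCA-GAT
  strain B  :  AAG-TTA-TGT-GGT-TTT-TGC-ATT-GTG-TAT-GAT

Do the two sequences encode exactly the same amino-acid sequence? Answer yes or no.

Codon 1: ATG Met / AAG Lys — nonsynonymous.
Codon 2: TTA Leu / TTA Leu — identical.
Codon 3: TGC Cys / TGT Cys — synonymous.
Codon 4: GGC Gly / GGT Gly — synonymous.
Codon 5: TTC Phe / TTT Phe — synonymous.
Codon 6: TGC Cys / TGC Cys — identical.
Codon 7: CAT His / ATT Ile — nonsynonymous.
Codon 8: GTG Val / GTG Val — identical.
Codon 9: TCA Ser / TAT Tyr — nonsynonymous.
Codon 10: GAT Asp / GAT Asp — identical.
Nonsynonymous differences: 3 → different protein.

no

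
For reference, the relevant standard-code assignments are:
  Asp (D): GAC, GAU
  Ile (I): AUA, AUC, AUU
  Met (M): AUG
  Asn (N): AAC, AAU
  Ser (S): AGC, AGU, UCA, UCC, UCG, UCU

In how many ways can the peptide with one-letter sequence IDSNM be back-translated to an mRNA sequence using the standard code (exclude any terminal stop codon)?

Ile: 3 codons.
Asp: 2 codons.
Ser: 6 codons.
Asn: 2 codons.
Met: 1 codon.
3 × 2 × 6 × 2 × 1 = 72.

72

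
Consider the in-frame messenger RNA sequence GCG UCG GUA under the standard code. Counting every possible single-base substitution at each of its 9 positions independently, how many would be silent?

Codon 1 (GCG, Ala): 3 synonymous substitutions.
Codon 2 (UCG, Ser): 3 synonymous substitutions.
Codon 3 (GUA, Val): 3 synonymous substitutions.
Total: 3 + 3 + 3 = 9.

9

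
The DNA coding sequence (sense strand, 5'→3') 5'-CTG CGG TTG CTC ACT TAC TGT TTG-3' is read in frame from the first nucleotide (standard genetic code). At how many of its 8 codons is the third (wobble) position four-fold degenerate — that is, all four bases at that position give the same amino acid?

Codon 1 CTG (Leu): third position 4-fold.
Codon 2 CGG (Arg): third position 4-fold.
Codon 3 TTG (Leu): third position 2-fold.
Codon 4 CTC (Leu): third position 4-fold.
Codon 5 ACT (Thr): third position 4-fold.
Codon 6 TAC (Tyr): third position 2-fold.
Codon 7 TGT (Cys): third position 2-fold.
Codon 8 TTG (Leu): third position 2-fold.
Four-fold degenerate third positions: 4.

4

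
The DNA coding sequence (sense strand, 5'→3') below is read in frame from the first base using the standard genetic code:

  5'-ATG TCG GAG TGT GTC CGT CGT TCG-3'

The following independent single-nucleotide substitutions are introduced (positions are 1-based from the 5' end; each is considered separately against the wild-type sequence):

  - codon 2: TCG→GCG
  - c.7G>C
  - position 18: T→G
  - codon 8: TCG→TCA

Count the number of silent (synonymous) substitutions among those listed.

2

Codon 2: TCG (Ser) → GCG (Ala) — missense.
Codon 3: GAG (Glu) → CAG (Gln) — missense.
Codon 6: CGT (Arg) → CGG (Arg) — synonymous.
Codon 8: TCG (Ser) → TCA (Ser) — synonymous.
Synonymous: 2 of 4.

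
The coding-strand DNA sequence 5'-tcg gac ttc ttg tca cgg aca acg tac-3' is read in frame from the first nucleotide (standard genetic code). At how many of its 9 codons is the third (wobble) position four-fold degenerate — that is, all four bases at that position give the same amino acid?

5

Codon 1 TCG (Ser): third position 4-fold.
Codon 2 GAC (Asp): third position 2-fold.
Codon 3 TTC (Phe): third position 2-fold.
Codon 4 TTG (Leu): third position 2-fold.
Codon 5 TCA (Ser): third position 4-fold.
Codon 6 CGG (Arg): third position 4-fold.
Codon 7 ACA (Thr): third position 4-fold.
Codon 8 ACG (Thr): third position 4-fold.
Codon 9 TAC (Tyr): third position 2-fold.
Four-fold degenerate third positions: 5.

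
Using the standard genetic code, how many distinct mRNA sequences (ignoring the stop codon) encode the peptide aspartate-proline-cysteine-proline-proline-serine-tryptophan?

Asp: 2 codons.
Pro: 4 codons.
Cys: 2 codons.
Pro: 4 codons.
Pro: 4 codons.
Ser: 6 codons.
Trp: 1 codon.
2 × 4 × 2 × 4 × 4 × 6 × 1 = 1536.

1536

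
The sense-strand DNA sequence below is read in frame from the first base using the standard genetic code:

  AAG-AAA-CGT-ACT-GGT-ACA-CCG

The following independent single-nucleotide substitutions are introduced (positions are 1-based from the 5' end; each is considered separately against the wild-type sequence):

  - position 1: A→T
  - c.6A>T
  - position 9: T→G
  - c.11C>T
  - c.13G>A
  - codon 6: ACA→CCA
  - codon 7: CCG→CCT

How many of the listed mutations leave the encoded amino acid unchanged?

2

Codon 1: AAG (Lys) → TAG (Stop) — nonsense.
Codon 2: AAA (Lys) → AAT (Asn) — missense.
Codon 3: CGT (Arg) → CGG (Arg) — synonymous.
Codon 4: ACT (Thr) → ATT (Ile) — missense.
Codon 5: GGT (Gly) → AGT (Ser) — missense.
Codon 6: ACA (Thr) → CCA (Pro) — missense.
Codon 7: CCG (Pro) → CCT (Pro) — synonymous.
Synonymous: 2 of 7.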